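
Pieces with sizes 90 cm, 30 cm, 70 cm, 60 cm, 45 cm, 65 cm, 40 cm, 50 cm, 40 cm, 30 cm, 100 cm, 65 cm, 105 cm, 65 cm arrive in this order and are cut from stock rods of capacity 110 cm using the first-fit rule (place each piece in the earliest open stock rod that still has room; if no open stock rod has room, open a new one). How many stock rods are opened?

  90 → stock rod 1 (new)  [load 90/110]
  30 → stock rod 2 (new)  [load 30/110]
  70 → stock rod 2  [load 100/110]
  60 → stock rod 3 (new)  [load 60/110]
  45 → stock rod 3  [load 105/110]
  65 → stock rod 4 (new)  [load 65/110]
  40 → stock rod 4  [load 105/110]
  50 → stock rod 5 (new)  [load 50/110]
  40 → stock rod 5  [load 90/110]
  30 → stock rod 6 (new)  [load 30/110]
  100 → stock rod 7 (new)  [load 100/110]
  65 → stock rod 6  [load 95/110]
  105 → stock rod 8 (new)  [load 105/110]
  65 → stock rod 9 (new)  [load 65/110]
9 stock rods opened.

9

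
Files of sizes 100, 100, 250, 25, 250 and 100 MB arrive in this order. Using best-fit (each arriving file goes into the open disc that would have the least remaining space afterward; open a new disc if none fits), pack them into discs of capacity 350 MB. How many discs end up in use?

  100 → disc 1 (new)  [load 100/350]
  100 → disc 1  [load 200/350]
  250 → disc 2 (new)  [load 250/350]
  25 → disc 2  [load 275/350]
  250 → disc 3 (new)  [load 250/350]
  100 → disc 3  [load 350/350]
3 discs opened.

3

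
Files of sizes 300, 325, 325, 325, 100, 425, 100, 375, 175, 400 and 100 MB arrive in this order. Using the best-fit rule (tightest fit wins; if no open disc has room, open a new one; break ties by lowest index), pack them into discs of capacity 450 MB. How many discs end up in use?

  300 → disc 1 (new)  [load 300/450]
  325 → disc 2 (new)  [load 325/450]
  325 → disc 3 (new)  [load 325/450]
  325 → disc 4 (new)  [load 325/450]
  100 → disc 2  [load 425/450]
  425 → disc 5 (new)  [load 425/450]
  100 → disc 3  [load 425/450]
  375 → disc 6 (new)  [load 375/450]
  175 → disc 7 (new)  [load 175/450]
  400 → disc 8 (new)  [load 400/450]
  100 → disc 4  [load 425/450]
8 discs opened.

8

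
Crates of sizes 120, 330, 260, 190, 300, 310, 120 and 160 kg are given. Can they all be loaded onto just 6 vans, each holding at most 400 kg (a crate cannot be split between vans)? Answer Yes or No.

Yes

A valid assignment using 6 vans:
  van 1: 330 = 330
  van 2: 310 = 310
  van 3: 300 = 300
  van 4: 260 + 120 = 380
  van 5: 190 + 160 = 350
  van 6: 120 = 120
Every load is within 400 kg, so 6 vans suffice.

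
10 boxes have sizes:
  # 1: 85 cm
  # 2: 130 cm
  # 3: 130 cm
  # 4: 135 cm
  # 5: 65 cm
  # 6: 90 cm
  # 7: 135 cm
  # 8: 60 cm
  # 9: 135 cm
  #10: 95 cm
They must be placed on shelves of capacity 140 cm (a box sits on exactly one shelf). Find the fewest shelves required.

9

Total = 135 + 135 + 135 + 130 + 130 + 95 + 90 + 85 + 65 + 60 = 1060 cm.
Lower bound: ⌈1060/140⌉ = 8 shelves.
A packing using 9 shelves:
  shelf 1: 135 = 135
  shelf 2: 135 = 135
  shelf 3: 135 = 135
  shelf 4: 130 = 130
  shelf 5: 130 = 130
  shelf 6: 95 = 95
  shelf 7: 90 = 90
  shelf 8: 85 = 85
  shelf 9: 65 + 60 = 125
No arrangement into 8 shelves stays within capacity, so 9 is optimal.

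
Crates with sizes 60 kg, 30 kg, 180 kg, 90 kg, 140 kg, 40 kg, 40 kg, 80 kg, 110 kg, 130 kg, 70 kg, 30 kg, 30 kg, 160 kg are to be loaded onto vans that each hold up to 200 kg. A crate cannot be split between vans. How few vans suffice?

Total = 180 + 160 + 140 + 130 + 110 + 90 + 80 + 70 + 60 + 40 + 40 + 30 + 30 + 30 = 1190 kg.
Lower bound: ⌈1190/200⌉ = 6 vans.
A packing using 7 vans:
  van 1: 180 = 180
  van 2: 160 + 40 = 200
  van 3: 140 + 60 = 200
  van 4: 130 + 70 = 200
  van 5: 110 + 90 = 200
  van 6: 80 + 40 + 30 + 30 = 180
  van 7: 30 = 30
No arrangement into 6 vans stays within capacity, so 7 is optimal.

7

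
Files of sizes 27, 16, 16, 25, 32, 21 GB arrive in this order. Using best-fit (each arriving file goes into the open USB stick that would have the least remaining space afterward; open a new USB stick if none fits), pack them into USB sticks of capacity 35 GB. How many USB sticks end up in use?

  27 → USB stick 1 (new)  [load 27/35]
  16 → USB stick 2 (new)  [load 16/35]
  16 → USB stick 2  [load 32/35]
  25 → USB stick 3 (new)  [load 25/35]
  32 → USB stick 4 (new)  [load 32/35]
  21 → USB stick 5 (new)  [load 21/35]
5 USB sticks opened.

5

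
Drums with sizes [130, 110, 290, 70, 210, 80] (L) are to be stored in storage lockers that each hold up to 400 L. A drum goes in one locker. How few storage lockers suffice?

3

Total = 290 + 210 + 130 + 110 + 80 + 70 = 890 L.
Lower bound: ⌈890/400⌉ = 3 storage lockers.
A packing using 3 storage lockers:
  locker 1: 290 + 110 = 400
  locker 2: 210 + 130 = 340
  locker 3: 80 + 70 = 150
This matches the lower bound, so 3 is optimal.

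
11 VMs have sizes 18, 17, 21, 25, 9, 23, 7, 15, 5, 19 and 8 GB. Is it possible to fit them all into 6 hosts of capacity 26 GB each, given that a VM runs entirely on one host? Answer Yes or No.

Total = 167 GB; ⌈167/26⌉ = 7.
At least 7 hosts are required, but only 6 are allowed.

No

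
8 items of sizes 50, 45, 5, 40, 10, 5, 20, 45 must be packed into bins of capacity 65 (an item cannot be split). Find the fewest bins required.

Total = 50 + 45 + 45 + 40 + 20 + 10 + 5 + 5 = 220.
Lower bound: ⌈220/65⌉ = 4 bins.
A packing using 4 bins:
  bin 1: 50 + 10 + 5 = 65
  bin 2: 45 + 20 = 65
  bin 3: 45 + 5 = 50
  bin 4: 40 = 40
This matches the lower bound, so 4 is optimal.

4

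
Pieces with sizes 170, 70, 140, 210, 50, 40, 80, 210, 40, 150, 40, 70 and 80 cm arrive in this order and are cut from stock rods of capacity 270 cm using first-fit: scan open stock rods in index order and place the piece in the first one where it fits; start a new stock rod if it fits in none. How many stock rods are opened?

  170 → stock rod 1 (new)  [load 170/270]
  70 → stock rod 1  [load 240/270]
  140 → stock rod 2 (new)  [load 140/270]
  210 → stock rod 3 (new)  [load 210/270]
  50 → stock rod 2  [load 190/270]
  40 → stock rod 2  [load 230/270]
  80 → stock rod 4 (new)  [load 80/270]
  210 → stock rod 5 (new)  [load 210/270]
  40 → stock rod 2  [load 270/270]
  150 → stock rod 4  [load 230/270]
  40 → stock rod 3  [load 250/270]
  70 → stock rod 6 (new)  [load 70/270]
  80 → stock rod 6  [load 150/270]
6 stock rods opened.

6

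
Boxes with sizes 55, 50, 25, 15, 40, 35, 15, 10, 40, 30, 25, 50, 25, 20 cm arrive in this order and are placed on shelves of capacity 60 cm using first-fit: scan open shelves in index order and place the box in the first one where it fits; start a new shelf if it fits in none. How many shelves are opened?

  55 → shelf 1 (new)  [load 55/60]
  50 → shelf 2 (new)  [load 50/60]
  25 → shelf 3 (new)  [load 25/60]
  15 → shelf 3  [load 40/60]
  40 → shelf 4 (new)  [load 40/60]
  35 → shelf 5 (new)  [load 35/60]
  15 → shelf 3  [load 55/60]
  10 → shelf 2  [load 60/60]
  40 → shelf 6 (new)  [load 40/60]
  30 → shelf 7 (new)  [load 30/60]
  25 → shelf 5  [load 60/60]
  50 → shelf 8 (new)  [load 50/60]
  25 → shelf 7  [load 55/60]
  20 → shelf 4  [load 60/60]
8 shelves opened.

8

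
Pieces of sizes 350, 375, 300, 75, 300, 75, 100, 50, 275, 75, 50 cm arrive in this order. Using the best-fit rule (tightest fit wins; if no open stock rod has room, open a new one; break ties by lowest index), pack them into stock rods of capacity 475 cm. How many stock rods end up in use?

5

  350 → stock rod 1 (new)  [load 350/475]
  375 → stock rod 2 (new)  [load 375/475]
  300 → stock rod 3 (new)  [load 300/475]
  75 → stock rod 2  [load 450/475]
  300 → stock rod 4 (new)  [load 300/475]
  75 → stock rod 1  [load 425/475]
  100 → stock rod 3  [load 400/475]
  50 → stock rod 1  [load 475/475]
  275 → stock rod 5 (new)  [load 275/475]
  75 → stock rod 3  [load 475/475]
  50 → stock rod 4  [load 350/475]
5 stock rods opened.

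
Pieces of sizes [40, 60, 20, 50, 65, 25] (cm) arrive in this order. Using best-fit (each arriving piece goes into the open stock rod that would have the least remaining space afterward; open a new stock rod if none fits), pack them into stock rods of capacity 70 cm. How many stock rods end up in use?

5

  40 → stock rod 1 (new)  [load 40/70]
  60 → stock rod 2 (new)  [load 60/70]
  20 → stock rod 1  [load 60/70]
  50 → stock rod 3 (new)  [load 50/70]
  65 → stock rod 4 (new)  [load 65/70]
  25 → stock rod 5 (new)  [load 25/70]
5 stock rods opened.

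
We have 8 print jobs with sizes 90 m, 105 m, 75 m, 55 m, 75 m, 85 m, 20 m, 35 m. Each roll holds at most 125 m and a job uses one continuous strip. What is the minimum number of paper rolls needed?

6

Total = 105 + 90 + 85 + 75 + 75 + 55 + 35 + 20 = 540 m.
Lower bound: ⌈540/125⌉ = 5 paper rolls.
A packing using 6 paper rolls:
  roll 1: 105 + 20 = 125
  roll 2: 90 + 35 = 125
  roll 3: 85 = 85
  roll 4: 75 = 75
  roll 5: 75 = 75
  roll 6: 55 = 55
No arrangement into 5 paper rolls stays within capacity, so 6 is optimal.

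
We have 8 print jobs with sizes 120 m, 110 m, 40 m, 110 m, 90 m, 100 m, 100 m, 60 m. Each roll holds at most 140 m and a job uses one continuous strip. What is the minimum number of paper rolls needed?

7

Total = 120 + 110 + 110 + 100 + 100 + 90 + 60 + 40 = 730 m.
Lower bound: ⌈730/140⌉ = 6 paper rolls.
A packing using 7 paper rolls:
  roll 1: 120 = 120
  roll 2: 110 = 110
  roll 3: 110 = 110
  roll 4: 100 + 40 = 140
  roll 5: 100 = 100
  roll 6: 90 = 90
  roll 7: 60 = 60
No arrangement into 6 paper rolls stays within capacity, so 7 is optimal.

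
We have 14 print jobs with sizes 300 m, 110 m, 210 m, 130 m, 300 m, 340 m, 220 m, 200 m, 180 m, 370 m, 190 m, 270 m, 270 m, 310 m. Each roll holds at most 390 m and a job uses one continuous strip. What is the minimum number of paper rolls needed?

Total = 370 + 340 + 310 + 300 + 300 + 270 + 270 + 220 + 210 + 200 + 190 + 180 + 130 + 110 = 3400 m.
Lower bound: ⌈3400/390⌉ = 9 paper rolls.
Also, 10 print jobs each exceed 195 m, and no two of those can share a roll, so at least 10 paper rolls are needed.
A packing using 10 paper rolls:
  roll 1: 370 = 370
  roll 2: 340 = 340
  roll 3: 310 = 310
  roll 4: 300 = 300
  roll 5: 300 = 300
  roll 6: 270 + 110 = 380
  roll 7: 270 = 270
  roll 8: 220 + 130 = 350
  roll 9: 210 + 180 = 390
  roll 10: 200 + 190 = 390
This matches the lower bound, so 10 is optimal.

10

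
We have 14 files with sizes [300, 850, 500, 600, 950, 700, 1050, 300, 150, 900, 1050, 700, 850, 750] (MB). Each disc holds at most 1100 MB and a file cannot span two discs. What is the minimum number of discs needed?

10

Total = 1050 + 1050 + 950 + 900 + 850 + 850 + 750 + 700 + 700 + 600 + 500 + 300 + 300 + 150 = 9650 MB.
Lower bound: ⌈9650/1100⌉ = 9 discs.
Also, 10 files each exceed 550 MB, and no two of those can share a disc, so at least 10 discs are needed.
A packing using 10 discs:
  disc 1: 1050 = 1050
  disc 2: 1050 = 1050
  disc 3: 950 + 150 = 1100
  disc 4: 900 = 900
  disc 5: 850 = 850
  disc 6: 850 = 850
  disc 7: 750 + 300 = 1050
  disc 8: 700 + 300 = 1000
  disc 9: 700 = 700
  disc 10: 600 + 500 = 1100
This matches the lower bound, so 10 is optimal.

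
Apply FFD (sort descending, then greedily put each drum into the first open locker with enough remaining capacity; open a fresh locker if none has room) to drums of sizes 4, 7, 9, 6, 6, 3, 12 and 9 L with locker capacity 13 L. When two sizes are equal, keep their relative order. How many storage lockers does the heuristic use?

5

Sorted descending: 12, 9, 9, 7, 6, 6, 4, 3.
  12 → locker 1 (new)  [load 12/13]
  9 → locker 2 (new)  [load 9/13]
  9 → locker 3 (new)  [load 9/13]
  7 → locker 4 (new)  [load 7/13]
  6 → locker 4  [load 13/13]
  6 → locker 5 (new)  [load 6/13]
  4 → locker 2  [load 13/13]
  3 → locker 3  [load 12/13]
5 storage lockers opened.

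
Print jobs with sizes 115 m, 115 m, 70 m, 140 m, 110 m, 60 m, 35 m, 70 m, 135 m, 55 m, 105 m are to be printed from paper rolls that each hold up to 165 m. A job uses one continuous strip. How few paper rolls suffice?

7

Total = 140 + 135 + 115 + 115 + 110 + 105 + 70 + 70 + 60 + 55 + 35 = 1010 m.
Lower bound: ⌈1010/165⌉ = 7 paper rolls.
A packing using 7 paper rolls:
  roll 1: 140 = 140
  roll 2: 135 = 135
  roll 3: 115 + 35 = 150
  roll 4: 115 = 115
  roll 5: 110 + 55 = 165
  roll 6: 105 + 60 = 165
  roll 7: 70 + 70 = 140
This matches the lower bound, so 7 is optimal.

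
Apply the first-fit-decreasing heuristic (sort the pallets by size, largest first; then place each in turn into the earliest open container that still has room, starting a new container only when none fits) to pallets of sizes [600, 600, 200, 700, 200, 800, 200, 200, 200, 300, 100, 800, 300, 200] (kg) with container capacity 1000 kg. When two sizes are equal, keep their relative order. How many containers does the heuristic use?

6

Sorted descending: 800, 800, 700, 600, 600, 300, 300, 200, 200, 200, 200, 200, 200, 100.
  800 → container 1 (new)  [load 800/1000]
  800 → container 2 (new)  [load 800/1000]
  700 → container 3 (new)  [load 700/1000]
  600 → container 4 (new)  [load 600/1000]
  600 → container 5 (new)  [load 600/1000]
  300 → container 3  [load 1000/1000]
  300 → container 4  [load 900/1000]
  200 → container 1  [load 1000/1000]
  200 → container 2  [load 1000/1000]
  200 → container 5  [load 800/1000]
  200 → container 5  [load 1000/1000]
  200 → container 6 (new)  [load 200/1000]
  200 → container 6  [load 400/1000]
  100 → container 4  [load 1000/1000]
6 containers opened.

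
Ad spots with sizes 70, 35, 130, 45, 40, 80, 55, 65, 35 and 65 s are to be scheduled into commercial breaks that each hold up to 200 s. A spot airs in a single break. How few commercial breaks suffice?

4

Total = 130 + 80 + 70 + 65 + 65 + 55 + 45 + 40 + 35 + 35 = 620 s.
Lower bound: ⌈620/200⌉ = 4 commercial breaks.
A packing using 4 commercial breaks:
  break 1: 130 + 70 = 200
  break 2: 80 + 65 + 55 = 200
  break 3: 65 + 45 + 40 + 35 = 185
  break 4: 35 = 35
This matches the lower bound, so 4 is optimal.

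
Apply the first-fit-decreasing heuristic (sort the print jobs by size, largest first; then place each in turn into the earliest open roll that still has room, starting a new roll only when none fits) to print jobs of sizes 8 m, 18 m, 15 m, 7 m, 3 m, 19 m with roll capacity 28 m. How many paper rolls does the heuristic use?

Sorted descending: 19, 18, 15, 8, 7, 3.
  19 → roll 1 (new)  [load 19/28]
  18 → roll 2 (new)  [load 18/28]
  15 → roll 3 (new)  [load 15/28]
  8 → roll 1  [load 27/28]
  7 → roll 2  [load 25/28]
  3 → roll 2  [load 28/28]
3 paper rolls opened.

3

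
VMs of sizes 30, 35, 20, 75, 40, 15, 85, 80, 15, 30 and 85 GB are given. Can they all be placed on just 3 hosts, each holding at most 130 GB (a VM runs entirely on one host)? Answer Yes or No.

Total = 510 GB; ⌈510/130⌉ = 4.
At least 4 hosts are required, but only 3 are allowed.

No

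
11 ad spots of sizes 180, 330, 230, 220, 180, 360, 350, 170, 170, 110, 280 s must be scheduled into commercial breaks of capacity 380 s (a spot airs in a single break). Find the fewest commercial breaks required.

Total = 360 + 350 + 330 + 280 + 230 + 220 + 180 + 180 + 170 + 170 + 110 = 2580 s.
Lower bound: ⌈2580/380⌉ = 7 commercial breaks.
A packing using 8 commercial breaks:
  break 1: 360 = 360
  break 2: 350 = 350
  break 3: 330 = 330
  break 4: 280 = 280
  break 5: 230 + 110 = 340
  break 6: 220 = 220
  break 7: 180 + 180 = 360
  break 8: 170 + 170 = 340
No arrangement into 7 commercial breaks stays within capacity, so 8 is optimal.

8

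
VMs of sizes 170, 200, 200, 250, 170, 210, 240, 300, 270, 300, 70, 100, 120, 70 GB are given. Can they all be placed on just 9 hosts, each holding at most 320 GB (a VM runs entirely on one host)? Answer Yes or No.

Total = 2670 GB; ⌈2670/320⌉ = 9.
10 VMs each exceed half the capacity and cannot share a host, forcing at least 10 hosts.
At least 10 hosts are required, but only 9 are allowed.

No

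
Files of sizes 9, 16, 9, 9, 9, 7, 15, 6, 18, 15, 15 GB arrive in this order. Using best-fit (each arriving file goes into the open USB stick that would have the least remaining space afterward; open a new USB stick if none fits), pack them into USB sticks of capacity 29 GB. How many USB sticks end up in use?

  9 → USB stick 1 (new)  [load 9/29]
  16 → USB stick 1  [load 25/29]
  9 → USB stick 2 (new)  [load 9/29]
  9 → USB stick 2  [load 18/29]
  9 → USB stick 2  [load 27/29]
  7 → USB stick 3 (new)  [load 7/29]
  15 → USB stick 3  [load 22/29]
  6 → USB stick 3  [load 28/29]
  18 → USB stick 4 (new)  [load 18/29]
  15 → USB stick 5 (new)  [load 15/29]
  15 → USB stick 6 (new)  [load 15/29]
6 USB sticks opened.

6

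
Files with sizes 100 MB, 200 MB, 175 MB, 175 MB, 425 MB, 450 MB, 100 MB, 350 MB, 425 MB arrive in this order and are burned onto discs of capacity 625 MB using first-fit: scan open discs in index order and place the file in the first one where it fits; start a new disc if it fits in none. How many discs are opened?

5

  100 → disc 1 (new)  [load 100/625]
  200 → disc 1  [load 300/625]
  175 → disc 1  [load 475/625]
  175 → disc 2 (new)  [load 175/625]
  425 → disc 2  [load 600/625]
  450 → disc 3 (new)  [load 450/625]
  100 → disc 1  [load 575/625]
  350 → disc 4 (new)  [load 350/625]
  425 → disc 5 (new)  [load 425/625]
5 discs opened.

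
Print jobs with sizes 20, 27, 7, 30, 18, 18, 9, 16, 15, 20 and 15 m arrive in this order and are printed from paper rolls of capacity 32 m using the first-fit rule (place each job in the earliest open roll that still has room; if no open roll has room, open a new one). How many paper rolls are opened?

  20 → roll 1 (new)  [load 20/32]
  27 → roll 2 (new)  [load 27/32]
  7 → roll 1  [load 27/32]
  30 → roll 3 (new)  [load 30/32]
  18 → roll 4 (new)  [load 18/32]
  18 → roll 5 (new)  [load 18/32]
  9 → roll 4  [load 27/32]
  16 → roll 6 (new)  [load 16/32]
  15 → roll 6  [load 31/32]
  20 → roll 7 (new)  [load 20/32]
  15 → roll 8 (new)  [load 15/32]
8 paper rolls opened.

8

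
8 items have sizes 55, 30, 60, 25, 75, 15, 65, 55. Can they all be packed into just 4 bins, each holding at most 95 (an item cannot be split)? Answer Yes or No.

Total = 380; ⌈380/95⌉ = 4.
5 items each exceed half the capacity and cannot share a bin, forcing at least 5 bins.
At least 5 bins are required, but only 4 are allowed.

No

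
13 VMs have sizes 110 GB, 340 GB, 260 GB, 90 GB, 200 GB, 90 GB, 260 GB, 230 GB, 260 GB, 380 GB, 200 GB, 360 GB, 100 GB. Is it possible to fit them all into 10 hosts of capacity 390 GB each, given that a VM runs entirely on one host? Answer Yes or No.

A valid assignment using 9 hosts:
  host 1: 380 = 380
  host 2: 360 = 360
  host 3: 340 = 340
  host 4: 260 + 110 = 370
  host 5: 260 + 100 = 360
  host 6: 260 + 90 = 350
  host 7: 230 + 90 = 320
  host 8: 200 = 200
  host 9: 200 = 200
That uses only 9 ≤ 10, so 10 hosts are enough.

Yes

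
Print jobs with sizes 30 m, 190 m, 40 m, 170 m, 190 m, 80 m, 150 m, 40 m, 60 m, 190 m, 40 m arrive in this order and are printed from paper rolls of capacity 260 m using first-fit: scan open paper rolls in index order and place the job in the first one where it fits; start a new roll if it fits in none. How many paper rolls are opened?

  30 → roll 1 (new)  [load 30/260]
  190 → roll 1  [load 220/260]
  40 → roll 1  [load 260/260]
  170 → roll 2 (new)  [load 170/260]
  190 → roll 3 (new)  [load 190/260]
  80 → roll 2  [load 250/260]
  150 → roll 4 (new)  [load 150/260]
  40 → roll 3  [load 230/260]
  60 → roll 4  [load 210/260]
  190 → roll 5 (new)  [load 190/260]
  40 → roll 4  [load 250/260]
5 paper rolls opened.

5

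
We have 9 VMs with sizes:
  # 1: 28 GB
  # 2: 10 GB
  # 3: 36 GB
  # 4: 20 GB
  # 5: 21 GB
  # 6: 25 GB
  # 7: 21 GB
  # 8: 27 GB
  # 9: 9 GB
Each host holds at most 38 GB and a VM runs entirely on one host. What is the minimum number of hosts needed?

7

Total = 36 + 28 + 27 + 25 + 21 + 21 + 20 + 10 + 9 = 197 GB.
Lower bound: ⌈197/38⌉ = 6 hosts.
Also, 7 VMs each exceed 19 GB, and no two of those can share a host, so at least 7 hosts are needed.
A packing using 7 hosts:
  host 1: 36 = 36
  host 2: 28 + 10 = 38
  host 3: 27 + 9 = 36
  host 4: 25 = 25
  host 5: 21 = 21
  host 6: 21 = 21
  host 7: 20 = 20
This matches the lower bound, so 7 is optimal.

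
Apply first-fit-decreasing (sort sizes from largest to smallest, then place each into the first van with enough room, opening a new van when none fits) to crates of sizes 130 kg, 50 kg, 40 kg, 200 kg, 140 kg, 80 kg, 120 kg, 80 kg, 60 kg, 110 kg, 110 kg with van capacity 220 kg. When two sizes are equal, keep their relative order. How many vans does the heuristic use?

Sorted descending: 200, 140, 130, 120, 110, 110, 80, 80, 60, 50, 40.
  200 → van 1 (new)  [load 200/220]
  140 → van 2 (new)  [load 140/220]
  130 → van 3 (new)  [load 130/220]
  120 → van 4 (new)  [load 120/220]
  110 → van 5 (new)  [load 110/220]
  110 → van 5  [load 220/220]
  80 → van 2  [load 220/220]
  80 → van 3  [load 210/220]
  60 → van 4  [load 180/220]
  50 → van 6 (new)  [load 50/220]
  40 → van 4  [load 220/220]
6 vans opened.

6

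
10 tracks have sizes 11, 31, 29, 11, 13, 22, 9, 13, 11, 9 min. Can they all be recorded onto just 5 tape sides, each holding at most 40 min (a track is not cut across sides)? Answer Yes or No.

A valid assignment using 5 tape sides:
  side 1: 31 + 9 = 40
  side 2: 29 + 11 = 40
  side 3: 22 + 13 = 35
  side 4: 13 + 11 + 11 = 35
  side 5: 9 = 9
Every load is within 40 min, so 5 tape sides suffice.

Yes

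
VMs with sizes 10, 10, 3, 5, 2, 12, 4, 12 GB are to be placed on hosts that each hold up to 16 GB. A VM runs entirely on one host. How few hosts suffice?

Total = 12 + 12 + 10 + 10 + 5 + 4 + 3 + 2 = 58 GB.
Lower bound: ⌈58/16⌉ = 4 hosts.
A packing using 4 hosts:
  host 1: 12 + 4 = 16
  host 2: 12 + 3 = 15
  host 3: 10 + 5 = 15
  host 4: 10 + 2 = 12
This matches the lower bound, so 4 is optimal.

4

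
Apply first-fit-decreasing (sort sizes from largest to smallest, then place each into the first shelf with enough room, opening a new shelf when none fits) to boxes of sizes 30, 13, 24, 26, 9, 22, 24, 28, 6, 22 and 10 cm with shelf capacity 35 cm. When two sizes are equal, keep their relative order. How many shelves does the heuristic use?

Sorted descending: 30, 28, 26, 24, 24, 22, 22, 13, 10, 9, 6.
  30 → shelf 1 (new)  [load 30/35]
  28 → shelf 2 (new)  [load 28/35]
  26 → shelf 3 (new)  [load 26/35]
  24 → shelf 4 (new)  [load 24/35]
  24 → shelf 5 (new)  [load 24/35]
  22 → shelf 6 (new)  [load 22/35]
  22 → shelf 7 (new)  [load 22/35]
  13 → shelf 6  [load 35/35]
  10 → shelf 4  [load 34/35]
  9 → shelf 3  [load 35/35]
  6 → shelf 2  [load 34/35]
7 shelves opened.

7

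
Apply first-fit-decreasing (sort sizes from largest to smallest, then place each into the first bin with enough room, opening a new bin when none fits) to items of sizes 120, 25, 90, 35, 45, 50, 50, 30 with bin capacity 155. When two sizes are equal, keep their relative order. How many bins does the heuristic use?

Sorted descending: 120, 90, 50, 50, 45, 35, 30, 25.
  120 → bin 1 (new)  [load 120/155]
  90 → bin 2 (new)  [load 90/155]
  50 → bin 2  [load 140/155]
  50 → bin 3 (new)  [load 50/155]
  45 → bin 3  [load 95/155]
  35 → bin 1  [load 155/155]
  30 → bin 3  [load 125/155]
  25 → bin 3  [load 150/155]
3 bins opened.

3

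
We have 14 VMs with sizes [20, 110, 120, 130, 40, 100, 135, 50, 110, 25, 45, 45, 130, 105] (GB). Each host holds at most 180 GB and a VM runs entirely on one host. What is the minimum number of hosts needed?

Total = 135 + 130 + 130 + 120 + 110 + 110 + 105 + 100 + 50 + 45 + 45 + 40 + 25 + 20 = 1165 GB.
Lower bound: ⌈1165/180⌉ = 7 hosts.
Also, 8 VMs each exceed 90 GB, and no two of those can share a host, so at least 8 hosts are needed.
A packing using 8 hosts:
  host 1: 135 + 45 = 180
  host 2: 130 + 50 = 180
  host 3: 130 + 45 = 175
  host 4: 120 + 40 + 20 = 180
  host 5: 110 + 25 = 135
  host 6: 110 = 110
  host 7: 105 = 105
  host 8: 100 = 100
This matches the lower bound, so 8 is optimal.

8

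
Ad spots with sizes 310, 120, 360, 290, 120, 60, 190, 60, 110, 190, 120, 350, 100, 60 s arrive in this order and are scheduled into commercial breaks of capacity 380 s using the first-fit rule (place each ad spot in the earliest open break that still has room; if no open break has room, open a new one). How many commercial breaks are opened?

  310 → break 1 (new)  [load 310/380]
  120 → break 2 (new)  [load 120/380]
  360 → break 3 (new)  [load 360/380]
  290 → break 4 (new)  [load 290/380]
  120 → break 2  [load 240/380]
  60 → break 1  [load 370/380]
  190 → break 5 (new)  [load 190/380]
  60 → break 2  [load 300/380]
  110 → break 5  [load 300/380]
  190 → break 6 (new)  [load 190/380]
  120 → break 6  [load 310/380]
  350 → break 7 (new)  [load 350/380]
  100 → break 8 (new)  [load 100/380]
  60 → break 2  [load 360/380]
8 commercial breaks opened.

8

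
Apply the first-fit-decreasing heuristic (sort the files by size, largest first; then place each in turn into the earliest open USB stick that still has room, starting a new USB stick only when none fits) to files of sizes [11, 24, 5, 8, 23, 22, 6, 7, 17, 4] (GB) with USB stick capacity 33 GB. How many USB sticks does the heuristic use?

4

Sorted descending: 24, 23, 22, 17, 11, 8, 7, 6, 5, 4.
  24 → USB stick 1 (new)  [load 24/33]
  23 → USB stick 2 (new)  [load 23/33]
  22 → USB stick 3 (new)  [load 22/33]
  17 → USB stick 4 (new)  [load 17/33]
  11 → USB stick 3  [load 33/33]
  8 → USB stick 1  [load 32/33]
  7 → USB stick 2  [load 30/33]
  6 → USB stick 4  [load 23/33]
  5 → USB stick 4  [load 28/33]
  4 → USB stick 4  [load 32/33]
4 USB sticks opened.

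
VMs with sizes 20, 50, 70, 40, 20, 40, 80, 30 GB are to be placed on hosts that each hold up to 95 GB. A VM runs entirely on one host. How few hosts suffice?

Total = 80 + 70 + 50 + 40 + 40 + 30 + 20 + 20 = 350 GB.
Lower bound: ⌈350/95⌉ = 4 hosts.
A packing using 4 hosts:
  host 1: 80 = 80
  host 2: 70 + 20 = 90
  host 3: 50 + 40 = 90
  host 4: 40 + 30 + 20 = 90
This matches the lower bound, so 4 is optimal.

4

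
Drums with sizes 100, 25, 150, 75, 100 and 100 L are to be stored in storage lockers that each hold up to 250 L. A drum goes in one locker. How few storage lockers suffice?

Total = 150 + 100 + 100 + 100 + 75 + 25 = 550 L.
Lower bound: ⌈550/250⌉ = 3 storage lockers.
A packing using 3 storage lockers:
  locker 1: 150 + 100 = 250
  locker 2: 100 + 100 + 25 = 225
  locker 3: 75 = 75
This matches the lower bound, so 3 is optimal.

3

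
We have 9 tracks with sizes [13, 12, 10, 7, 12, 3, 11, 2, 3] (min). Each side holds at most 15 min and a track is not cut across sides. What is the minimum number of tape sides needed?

6

Total = 13 + 12 + 12 + 11 + 10 + 7 + 3 + 3 + 2 = 73 min.
Lower bound: ⌈73/15⌉ = 5 tape sides.
A packing using 6 tape sides:
  side 1: 13 + 2 = 15
  side 2: 12 + 3 = 15
  side 3: 12 + 3 = 15
  side 4: 11 = 11
  side 5: 10 = 10
  side 6: 7 = 7
No arrangement into 5 tape sides stays within capacity, so 6 is optimal.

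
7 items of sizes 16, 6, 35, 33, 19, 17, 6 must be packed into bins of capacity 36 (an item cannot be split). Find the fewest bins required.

Total = 35 + 33 + 19 + 17 + 16 + 6 + 6 = 132.
Lower bound: ⌈132/36⌉ = 4 bins.
A packing using 4 bins:
  bin 1: 35 = 35
  bin 2: 33 = 33
  bin 3: 19 + 17 = 36
  bin 4: 16 + 6 + 6 = 28
This matches the lower bound, so 4 is optimal.

4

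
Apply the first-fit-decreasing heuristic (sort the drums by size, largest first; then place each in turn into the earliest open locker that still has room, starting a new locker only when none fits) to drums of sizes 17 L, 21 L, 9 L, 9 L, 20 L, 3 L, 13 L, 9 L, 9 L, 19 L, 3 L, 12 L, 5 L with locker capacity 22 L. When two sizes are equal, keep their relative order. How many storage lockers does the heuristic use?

Sorted descending: 21, 20, 19, 17, 13, 12, 9, 9, 9, 9, 5, 3, 3.
  21 → locker 1 (new)  [load 21/22]
  20 → locker 2 (new)  [load 20/22]
  19 → locker 3 (new)  [load 19/22]
  17 → locker 4 (new)  [load 17/22]
  13 → locker 5 (new)  [load 13/22]
  12 → locker 6 (new)  [load 12/22]
  9 → locker 5  [load 22/22]
  9 → locker 6  [load 21/22]
  9 → locker 7 (new)  [load 9/22]
  9 → locker 7  [load 18/22]
  5 → locker 4  [load 22/22]
  3 → locker 3  [load 22/22]
  3 → locker 7  [load 21/22]
7 storage lockers opened.

7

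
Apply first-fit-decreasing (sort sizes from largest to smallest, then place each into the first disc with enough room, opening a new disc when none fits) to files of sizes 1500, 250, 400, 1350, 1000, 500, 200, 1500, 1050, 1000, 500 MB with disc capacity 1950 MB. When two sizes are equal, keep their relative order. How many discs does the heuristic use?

6

Sorted descending: 1500, 1500, 1350, 1050, 1000, 1000, 500, 500, 400, 250, 200.
  1500 → disc 1 (new)  [load 1500/1950]
  1500 → disc 2 (new)  [load 1500/1950]
  1350 → disc 3 (new)  [load 1350/1950]
  1050 → disc 4 (new)  [load 1050/1950]
  1000 → disc 5 (new)  [load 1000/1950]
  1000 → disc 6 (new)  [load 1000/1950]
  500 → disc 3  [load 1850/1950]
  500 → disc 4  [load 1550/1950]
  400 → disc 1  [load 1900/1950]
  250 → disc 2  [load 1750/1950]
  200 → disc 2  [load 1950/1950]
6 discs opened.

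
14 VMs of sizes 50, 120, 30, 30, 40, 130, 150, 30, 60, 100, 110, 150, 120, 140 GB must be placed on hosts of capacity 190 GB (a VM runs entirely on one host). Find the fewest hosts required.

Total = 150 + 150 + 140 + 130 + 120 + 120 + 110 + 100 + 60 + 50 + 40 + 30 + 30 + 30 = 1260 GB.
Lower bound: ⌈1260/190⌉ = 7 hosts.
Also, 8 VMs each exceed 95 GB, and no two of those can share a host, so at least 8 hosts are needed.
A packing using 8 hosts:
  host 1: 150 + 40 = 190
  host 2: 150 + 30 = 180
  host 3: 140 + 50 = 190
  host 4: 130 + 60 = 190
  host 5: 120 + 30 + 30 = 180
  host 6: 120 = 120
  host 7: 110 = 110
  host 8: 100 = 100
This matches the lower bound, so 8 is optimal.

8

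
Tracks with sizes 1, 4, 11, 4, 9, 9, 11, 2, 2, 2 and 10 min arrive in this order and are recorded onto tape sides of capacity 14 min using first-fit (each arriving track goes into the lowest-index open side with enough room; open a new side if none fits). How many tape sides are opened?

  1 → side 1 (new)  [load 1/14]
  4 → side 1  [load 5/14]
  11 → side 2 (new)  [load 11/14]
  4 → side 1  [load 9/14]
  9 → side 3 (new)  [load 9/14]
  9 → side 4 (new)  [load 9/14]
  11 → side 5 (new)  [load 11/14]
  2 → side 1  [load 11/14]
  2 → side 1  [load 13/14]
  2 → side 2  [load 13/14]
  10 → side 6 (new)  [load 10/14]
6 tape sides opened.

6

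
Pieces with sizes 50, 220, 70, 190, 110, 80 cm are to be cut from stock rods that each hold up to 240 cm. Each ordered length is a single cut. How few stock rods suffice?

4

Total = 220 + 190 + 110 + 80 + 70 + 50 = 720 cm.
Lower bound: ⌈720/240⌉ = 3 stock rods.
A packing using 4 stock rods:
  stock rod 1: 220 = 220
  stock rod 2: 190 + 50 = 240
  stock rod 3: 110 + 80 = 190
  stock rod 4: 70 = 70
No arrangement into 3 stock rods stays within capacity, so 4 is optimal.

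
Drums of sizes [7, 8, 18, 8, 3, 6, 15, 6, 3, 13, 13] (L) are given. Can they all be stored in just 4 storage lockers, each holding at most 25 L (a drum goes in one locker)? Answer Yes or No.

Total = 100 L; ⌈100/25⌉ = 4.
The bound of 4 does not rule out 4, but exhaustive search shows no assignment into 4 storage lockers of capacity 25 L exists — the minimum is 5.

No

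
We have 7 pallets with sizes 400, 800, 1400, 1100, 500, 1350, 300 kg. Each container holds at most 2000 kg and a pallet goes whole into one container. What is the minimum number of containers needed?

Total = 1400 + 1350 + 1100 + 800 + 500 + 400 + 300 = 5850 kg.
Lower bound: ⌈5850/2000⌉ = 3 containers.
A packing using 4 containers:
  container 1: 1400 + 500 = 1900
  container 2: 1350 + 400 = 1750
  container 3: 1100 + 800 = 1900
  container 4: 300 = 300
No arrangement into 3 containers stays within capacity, so 4 is optimal.

4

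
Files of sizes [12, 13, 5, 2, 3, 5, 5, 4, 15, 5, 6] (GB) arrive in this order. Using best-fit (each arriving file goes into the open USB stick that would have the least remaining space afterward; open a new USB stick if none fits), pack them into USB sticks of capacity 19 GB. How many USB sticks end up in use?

  12 → USB stick 1 (new)  [load 12/19]
  13 → USB stick 2 (new)  [load 13/19]
  5 → USB stick 2  [load 18/19]
  2 → USB stick 1  [load 14/19]
  3 → USB stick 1  [load 17/19]
  5 → USB stick 3 (new)  [load 5/19]
  5 → USB stick 3  [load 10/19]
  4 → USB stick 3  [load 14/19]
  15 → USB stick 4 (new)  [load 15/19]
  5 → USB stick 3  [load 19/19]
  6 → USB stick 5 (new)  [load 6/19]
5 USB sticks opened.

5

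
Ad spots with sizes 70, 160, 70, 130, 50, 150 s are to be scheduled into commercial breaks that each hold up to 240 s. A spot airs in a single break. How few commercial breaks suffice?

Total = 160 + 150 + 130 + 70 + 70 + 50 = 630 s.
Lower bound: ⌈630/240⌉ = 3 commercial breaks.
A packing using 3 commercial breaks:
  break 1: 160 + 70 = 230
  break 2: 150 + 70 = 220
  break 3: 130 + 50 = 180
This matches the lower bound, so 3 is optimal.

3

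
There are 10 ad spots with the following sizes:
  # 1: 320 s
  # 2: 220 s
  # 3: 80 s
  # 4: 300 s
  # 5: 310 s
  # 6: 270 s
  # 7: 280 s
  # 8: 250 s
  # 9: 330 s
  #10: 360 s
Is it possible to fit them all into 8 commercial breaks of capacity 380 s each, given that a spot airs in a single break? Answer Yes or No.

Total = 2720 s; ⌈2720/380⌉ = 8.
9 ad spots each exceed half the capacity and cannot share a break, forcing at least 9 commercial breaks.
At least 9 commercial breaks are required, but only 8 are allowed.

No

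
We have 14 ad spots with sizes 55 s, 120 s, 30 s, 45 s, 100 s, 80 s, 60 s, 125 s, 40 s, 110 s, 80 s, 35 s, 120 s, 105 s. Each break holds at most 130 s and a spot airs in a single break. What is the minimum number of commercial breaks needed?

Total = 125 + 120 + 120 + 110 + 105 + 100 + 80 + 80 + 60 + 55 + 45 + 40 + 35 + 30 = 1105 s.
Lower bound: ⌈1105/130⌉ = 9 commercial breaks.
A packing using 10 commercial breaks:
  break 1: 125 = 125
  break 2: 120 = 120
  break 3: 120 = 120
  break 4: 110 = 110
  break 5: 105 = 105
  break 6: 100 + 30 = 130
  break 7: 80 + 45 = 125
  break 8: 80 + 40 = 120
  break 9: 60 + 55 = 115
  break 10: 35 = 35
No arrangement into 9 commercial breaks stays within capacity, so 10 is optimal.

10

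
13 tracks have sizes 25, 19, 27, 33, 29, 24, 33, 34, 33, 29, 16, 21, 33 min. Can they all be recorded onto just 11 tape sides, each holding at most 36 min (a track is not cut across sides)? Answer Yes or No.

No

Total = 356 min; ⌈356/36⌉ = 10.
12 tracks each exceed half the capacity and cannot share a side, forcing at least 12 tape sides.
At least 12 tape sides are required, but only 11 are allowed.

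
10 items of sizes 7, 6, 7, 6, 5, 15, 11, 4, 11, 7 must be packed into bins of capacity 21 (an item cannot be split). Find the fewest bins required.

4

Total = 15 + 11 + 11 + 7 + 7 + 7 + 6 + 6 + 5 + 4 = 79.
Lower bound: ⌈79/21⌉ = 4 bins.
A packing using 4 bins:
  bin 1: 15 + 6 = 21
  bin 2: 11 + 7 = 18
  bin 3: 11 + 6 + 4 = 21
  bin 4: 7 + 7 + 5 = 19
This matches the lower bound, so 4 is optimal.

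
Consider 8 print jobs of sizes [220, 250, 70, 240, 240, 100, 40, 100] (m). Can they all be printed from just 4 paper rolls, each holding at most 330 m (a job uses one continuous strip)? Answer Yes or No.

No

Total = 1260 m; ⌈1260/330⌉ = 4.
The bound of 4 does not rule out 4, but exhaustive search shows no assignment into 4 paper rolls of capacity 330 m exists — the minimum is 5.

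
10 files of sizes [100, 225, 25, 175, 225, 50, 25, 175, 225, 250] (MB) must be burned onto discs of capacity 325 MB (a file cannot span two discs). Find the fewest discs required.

6

Total = 250 + 225 + 225 + 225 + 175 + 175 + 100 + 50 + 25 + 25 = 1475 MB.
Lower bound: ⌈1475/325⌉ = 5 discs.
Also, 6 files each exceed 325/2 MB, and no two of those can share a disc, so at least 6 discs are needed.
A packing using 6 discs:
  disc 1: 250 + 50 + 25 = 325
  disc 2: 225 + 100 = 325
  disc 3: 225 + 25 = 250
  disc 4: 225 = 225
  disc 5: 175 = 175
  disc 6: 175 = 175
This matches the lower bound, so 6 is optimal.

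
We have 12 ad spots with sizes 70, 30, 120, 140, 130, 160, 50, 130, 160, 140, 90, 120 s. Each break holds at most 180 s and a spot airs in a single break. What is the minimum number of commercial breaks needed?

Total = 160 + 160 + 140 + 140 + 130 + 130 + 120 + 120 + 90 + 70 + 50 + 30 = 1340 s.
Lower bound: ⌈1340/180⌉ = 8 commercial breaks.
A packing using 9 commercial breaks:
  break 1: 160 = 160
  break 2: 160 = 160
  break 3: 140 + 30 = 170
  break 4: 140 = 140
  break 5: 130 + 50 = 180
  break 6: 130 = 130
  break 7: 120 = 120
  break 8: 120 = 120
  break 9: 90 + 70 = 160
No arrangement into 8 commercial breaks stays within capacity, so 9 is optimal.

9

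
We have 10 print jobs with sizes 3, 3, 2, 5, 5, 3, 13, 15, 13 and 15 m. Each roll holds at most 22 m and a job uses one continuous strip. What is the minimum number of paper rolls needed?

4

Total = 15 + 15 + 13 + 13 + 5 + 5 + 3 + 3 + 3 + 2 = 77 m.
Lower bound: ⌈77/22⌉ = 4 paper rolls.
A packing using 4 paper rolls:
  roll 1: 15 + 5 + 2 = 22
  roll 2: 15 + 5 = 20
  roll 3: 13 + 3 + 3 + 3 = 22
  roll 4: 13 = 13
This matches the lower bound, so 4 is optimal.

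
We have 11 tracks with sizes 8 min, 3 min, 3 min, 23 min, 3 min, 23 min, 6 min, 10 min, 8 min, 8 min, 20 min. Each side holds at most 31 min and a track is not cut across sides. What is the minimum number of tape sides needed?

4

Total = 23 + 23 + 20 + 10 + 8 + 8 + 8 + 6 + 3 + 3 + 3 = 115 min.
Lower bound: ⌈115/31⌉ = 4 tape sides.
A packing using 4 tape sides:
  side 1: 23 + 8 = 31
  side 2: 23 + 8 = 31
  side 3: 20 + 10 = 30
  side 4: 8 + 6 + 3 + 3 + 3 = 23
This matches the lower bound, so 4 is optimal.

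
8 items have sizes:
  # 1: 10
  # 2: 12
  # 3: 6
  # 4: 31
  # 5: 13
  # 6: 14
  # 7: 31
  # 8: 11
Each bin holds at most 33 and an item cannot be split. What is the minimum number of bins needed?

4

Total = 31 + 31 + 14 + 13 + 12 + 11 + 10 + 6 = 128.
Lower bound: ⌈128/33⌉ = 4 bins.
A packing using 4 bins:
  bin 1: 31 = 31
  bin 2: 31 = 31
  bin 3: 14 + 13 + 6 = 33
  bin 4: 12 + 11 + 10 = 33
This matches the lower bound, so 4 is optimal.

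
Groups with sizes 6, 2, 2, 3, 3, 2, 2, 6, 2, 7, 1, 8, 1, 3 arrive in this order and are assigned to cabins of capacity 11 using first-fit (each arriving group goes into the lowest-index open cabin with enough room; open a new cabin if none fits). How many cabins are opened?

  6 → cabin 1 (new)  [load 6/11]
  2 → cabin 1  [load 8/11]
  2 → cabin 1  [load 10/11]
  3 → cabin 2 (new)  [load 3/11]
  3 → cabin 2  [load 6/11]
  2 → cabin 2  [load 8/11]
  2 → cabin 2  [load 10/11]
  6 → cabin 3 (new)  [load 6/11]
  2 → cabin 3  [load 8/11]
  7 → cabin 4 (new)  [load 7/11]
  1 → cabin 1  [load 11/11]
  8 → cabin 5 (new)  [load 8/11]
  1 → cabin 2  [load 11/11]
  3 → cabin 3  [load 11/11]
5 cabins opened.

5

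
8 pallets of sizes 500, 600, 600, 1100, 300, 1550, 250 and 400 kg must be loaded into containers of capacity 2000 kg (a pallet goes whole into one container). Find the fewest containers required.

Total = 1550 + 1100 + 600 + 600 + 500 + 400 + 300 + 250 = 5300 kg.
Lower bound: ⌈5300/2000⌉ = 3 containers.
A packing using 3 containers:
  container 1: 1550 + 400 = 1950
  container 2: 1100 + 600 + 300 = 2000
  container 3: 600 + 500 + 250 = 1350
This matches the lower bound, so 3 is optimal.

3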